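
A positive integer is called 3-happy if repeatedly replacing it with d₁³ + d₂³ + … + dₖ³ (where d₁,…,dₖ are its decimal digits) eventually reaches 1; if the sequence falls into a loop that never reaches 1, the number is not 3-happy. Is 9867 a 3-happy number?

not 3-happy

9867 → 9³ + 8³ + 6³ + 7³ = 729 + 512 + 216 + 343 = 1800
1800 → 1³ + 8³ + 0³ + 0³ = 1 + 512 + 0 + 0 = 513
513 → 5³ + 1³ + 3³ = 125 + 1 + 27 = 153
153 → 1³ + 5³ + 3³ = 1 + 125 + 27 = 153  — 153 already seen; the sequence cycles without reaching 1.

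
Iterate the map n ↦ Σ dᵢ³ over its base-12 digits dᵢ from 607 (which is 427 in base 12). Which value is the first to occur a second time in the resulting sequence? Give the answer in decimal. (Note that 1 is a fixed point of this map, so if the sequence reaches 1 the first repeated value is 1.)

415

607 = (4,2,7)_12 → 4³ + 2³ + 7³ = 64 + 8 + 343 = 415
415 = (2,10,7)_12 → 2³ + 10³ + 7³ = 8 + 1000 + 343 = 1351
1351 = (9,4,7)_12 → 9³ + 4³ + 7³ = 729 + 64 + 343 = 1136
1136 = (7,10,8)_12 → 7³ + 10³ + 8³ = 343 + 1000 + 512 = 1855
1855 = (1,0,10,7)_12 → 1³ + 0³ + 10³ + 7³ = 1 + 0 + 1000 + 343 = 1344
1344 = (9,4,0)_12 → 9³ + 4³ + 0³ = 729 + 64 + 0 = 793
793 = (5,6,1)_12 → 5³ + 6³ + 1³ = 125 + 216 + 1 = 342
342 = (2,4,6)_12 → 2³ + 4³ + 6³ = 8 + 64 + 216 = 288
288 = (2,0,0)_12 → 2³ + 0³ + 0³ = 8 + 0 + 0 = 8
8 = (8)_12 → 8³ = 512
512 = (3,6,8)_12 → 3³ + 6³ + 8³ = 27 + 216 + 512 = 755
755 = (5,2,11)_12 → 5³ + 2³ + 11³ = 125 + 8 + 1331 = 1464
1464 = (10,2,0)_12 → 10³ + 2³ + 0³ = 1000 + 8 + 0 = 1008
1008 = (7,0,0)_12 → 7³ + 0³ + 0³ = 343 + 0 + 0 = 343
343 = (2,4,7)_12 → 2³ + 4³ + 7³ = 8 + 64 + 343 = 415  — 415 already appeared earlier.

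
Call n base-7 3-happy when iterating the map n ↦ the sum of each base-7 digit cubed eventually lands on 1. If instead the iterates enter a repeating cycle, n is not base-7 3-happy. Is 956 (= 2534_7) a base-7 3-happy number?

956 = (2,5,3,4)_7 → 2³ + 5³ + 3³ + 4³ = 8 + 125 + 27 + 64 = 224
224 = (4,4,0)_7 → 4³ + 4³ + 0³ = 64 + 64 + 0 = 128
128 = (2,4,2)_7 → 2³ + 4³ + 2³ = 8 + 64 + 8 = 80
80 = (1,4,3)_7 → 1³ + 4³ + 3³ = 1 + 64 + 27 = 92
92 = (1,6,1)_7 → 1³ + 6³ + 1³ = 1 + 216 + 1 = 218
218 = (4,3,1)_7 → 4³ + 3³ + 1³ = 64 + 27 + 1 = 92  — 92 already seen; the sequence cycles without reaching 1.

not base-7 3-happy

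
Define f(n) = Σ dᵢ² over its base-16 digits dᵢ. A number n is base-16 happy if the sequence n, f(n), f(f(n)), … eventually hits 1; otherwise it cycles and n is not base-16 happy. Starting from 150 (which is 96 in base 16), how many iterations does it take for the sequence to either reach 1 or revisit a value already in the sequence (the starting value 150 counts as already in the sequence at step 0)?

9

150 = (9,6)_16 → 117
117 = (7,5)_16 → 74
74 = (4,10)_16 → 116
116 = (7,4)_16 → 65
65 = (4,1)_16 → 17
17 = (1,1)_16 → 2
2 = (2)_16 → 4
4 = (4)_16 → 16
16 = (1,0)_16 → 1  — reached 1.
That took 9 steps.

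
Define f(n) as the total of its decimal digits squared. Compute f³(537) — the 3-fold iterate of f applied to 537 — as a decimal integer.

537 → 5² + 3² + 7² = 25 + 9 + 49 = 83
83 → 8² + 3² = 64 + 9 = 73
73 → 7² + 3² = 49 + 9 = 58

58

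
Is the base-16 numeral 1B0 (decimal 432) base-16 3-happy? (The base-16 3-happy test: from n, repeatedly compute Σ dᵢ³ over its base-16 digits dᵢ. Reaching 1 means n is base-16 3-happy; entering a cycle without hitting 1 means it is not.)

432 = (1,11,0)_16 → 1³ + 11³ + 0³ = 1332
1332 = (5,3,4)_16 → 5³ + 3³ + 4³ = 216
216 = (13,8)_16 → 13³ + 8³ = 2709
2709 = (10,9,5)_16 → 10³ + 9³ + 5³ = 1854
1854 = (7,3,14)_16 → 7³ + 3³ + 14³ = 3114
3114 = (12,2,10)_16 → 12³ + 2³ + 10³ = 2736
2736 = (10,11,0)_16 → 10³ + 11³ + 0³ = 2331
2331 = (9,1,11)_16 → 9³ + 1³ + 11³ = 2061
2061 = (8,0,13)_16 → 8³ + 0³ + 13³ = 2709  — 2709 already seen; the sequence cycles without reaching 1.

not base-16 3-happy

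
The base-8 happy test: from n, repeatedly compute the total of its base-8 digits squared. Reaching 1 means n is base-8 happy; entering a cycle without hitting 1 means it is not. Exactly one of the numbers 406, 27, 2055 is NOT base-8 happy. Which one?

406: 406 → 76 → 18 → 8 → 1  — reaches 1 (base-8 happy)
27: 27 → 18 → 8 → 1  — reaches 1 (base-8 happy)
2055: 2055 → 65 → 2 → 4 → 16 → 4  — repeats 4 (not base-8 happy)

2055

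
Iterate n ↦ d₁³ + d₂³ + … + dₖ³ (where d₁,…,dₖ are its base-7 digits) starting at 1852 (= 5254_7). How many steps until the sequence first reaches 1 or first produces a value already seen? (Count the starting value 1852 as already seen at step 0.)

4

1852 = (5,2,5,4)_7 → 5³ + 2³ + 5³ + 4³ = 322
322 = (6,4,0)_7 → 6³ + 4³ + 0³ = 280
280 = (5,5,0)_7 → 5³ + 5³ + 0³ = 250
250 = (5,0,5)_7 → 5³ + 0³ + 5³ = 250  — 250 repeats.
That took 4 steps.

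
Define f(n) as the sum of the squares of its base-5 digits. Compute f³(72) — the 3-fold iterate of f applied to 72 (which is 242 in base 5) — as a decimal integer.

6

72 = (2,4,2)_5 → 2² + 4² + 2² = 4 + 16 + 4 = 24
24 = (4,4)_5 → 4² + 4² = 16 + 16 = 32
32 = (1,1,2)_5 → 1² + 1² + 2² = 1 + 1 + 4 = 6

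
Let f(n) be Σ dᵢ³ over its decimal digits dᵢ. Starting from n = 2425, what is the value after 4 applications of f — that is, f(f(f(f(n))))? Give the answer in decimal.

2425 → 205
205 → 133
133 → 55
55 → 250

250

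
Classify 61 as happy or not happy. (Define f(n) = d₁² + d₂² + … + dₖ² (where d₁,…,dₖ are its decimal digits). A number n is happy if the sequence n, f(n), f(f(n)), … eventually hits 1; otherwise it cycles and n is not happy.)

not happy

61 → 6² + 1² = 37
37 → 3² + 7² = 58
58 → 5² + 8² = 89
89 → 8² + 9² = 145
145 → 1² + 4² + 5² = 42
42 → 4² + 2² = 20
20 → 2² + 0² = 4
4 → 4² = 16
16 → 1² + 6² = 37  — 37 already seen; the sequence cycles without reaching 1.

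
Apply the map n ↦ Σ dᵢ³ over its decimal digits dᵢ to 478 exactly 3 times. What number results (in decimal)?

478 → 4³ + 7³ + 8³ = 919
919 → 9³ + 1³ + 9³ = 1459
1459 → 1³ + 4³ + 5³ + 9³ = 919

919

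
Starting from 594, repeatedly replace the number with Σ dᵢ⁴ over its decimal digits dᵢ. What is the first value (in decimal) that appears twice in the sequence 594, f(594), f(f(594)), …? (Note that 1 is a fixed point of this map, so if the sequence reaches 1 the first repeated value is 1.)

4179

594 → 5⁴ + 9⁴ + 4⁴ = 625 + 6561 + 256 = 7442
7442 → 7⁴ + 4⁴ + 4⁴ + 2⁴ = 2401 + 256 + 256 + 16 = 2929
2929 → 2⁴ + 9⁴ + 2⁴ + 9⁴ = 16 + 6561 + 16 + 6561 = 13154
13154 → 1⁴ + 3⁴ + 1⁴ + 5⁴ + 4⁴ = 1 + 81 + 1 + 625 + 256 = 964
964 → 9⁴ + 6⁴ + 4⁴ = 6561 + 1296 + 256 = 8113
8113 → 8⁴ + 1⁴ + 1⁴ + 3⁴ = 4096 + 1 + 1 + 81 = 4179
4179 → 4⁴ + 1⁴ + 7⁴ + 9⁴ = 256 + 1 + 2401 + 6561 = 9219
9219 → 9⁴ + 2⁴ + 1⁴ + 9⁴ = 6561 + 16 + 1 + 6561 = 13139
13139 → 1⁴ + 3⁴ + 1⁴ + 3⁴ + 9⁴ = 1 + 81 + 1 + 81 + 6561 = 6725
6725 → 6⁴ + 7⁴ + 2⁴ + 5⁴ = 1296 + 2401 + 16 + 625 = 4338
4338 → 4⁴ + 3⁴ + 3⁴ + 8⁴ = 256 + 81 + 81 + 4096 = 4514
4514 → 4⁴ + 5⁴ + 1⁴ + 4⁴ = 256 + 625 + 1 + 256 = 1138
1138 → 1⁴ + 1⁴ + 3⁴ + 8⁴ = 1 + 1 + 81 + 4096 = 4179  — 4179 already appeared earlier.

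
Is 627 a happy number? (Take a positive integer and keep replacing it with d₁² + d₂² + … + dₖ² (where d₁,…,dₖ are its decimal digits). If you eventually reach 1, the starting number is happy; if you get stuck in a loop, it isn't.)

not happy

627 → 6² + 2² + 7² = 89
89 → 8² + 9² = 145
145 → 1² + 4² + 5² = 42
42 → 4² + 2² = 20
20 → 2² + 0² = 4
4 → 4² = 16
16 → 1² + 6² = 37
37 → 3² + 7² = 58
58 → 5² + 8² = 89  — 89 already seen; the sequence cycles without reaching 1.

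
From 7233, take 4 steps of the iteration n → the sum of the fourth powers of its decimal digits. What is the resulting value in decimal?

13139

7233 → 7⁴ + 2⁴ + 3⁴ + 3⁴ = 2401 + 16 + 81 + 81 = 2579
2579 → 2⁴ + 5⁴ + 7⁴ + 9⁴ = 16 + 625 + 2401 + 6561 = 9603
9603 → 9⁴ + 6⁴ + 0⁴ + 3⁴ = 6561 + 1296 + 0 + 81 = 7938
7938 → 7⁴ + 9⁴ + 3⁴ + 8⁴ = 2401 + 6561 + 81 + 4096 = 13139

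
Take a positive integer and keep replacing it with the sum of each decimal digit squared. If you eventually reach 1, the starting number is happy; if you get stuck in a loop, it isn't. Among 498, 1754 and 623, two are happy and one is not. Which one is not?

498: 498 → 161 → 38 → 73 → 58 → 89 → 145 → 42 → 20 → 4 → 16 → 37 → 58  — repeats 58 (not happy)
1754: 1754 → 91 → 82 → 68 → 100 → 1  — reaches 1 (happy)
623: 623 → 49 → 97 → 130 → 10 → 1  — reaches 1 (happy)

498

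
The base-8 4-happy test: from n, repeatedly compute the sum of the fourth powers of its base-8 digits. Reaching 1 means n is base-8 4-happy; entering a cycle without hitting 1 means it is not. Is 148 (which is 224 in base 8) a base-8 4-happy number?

base-8 4-happy

148 = (2,2,4)_8 → 288
288 = (4,4,0)_8 → 512
512 = (1,0,0,0)_8 → 1  — reached 1.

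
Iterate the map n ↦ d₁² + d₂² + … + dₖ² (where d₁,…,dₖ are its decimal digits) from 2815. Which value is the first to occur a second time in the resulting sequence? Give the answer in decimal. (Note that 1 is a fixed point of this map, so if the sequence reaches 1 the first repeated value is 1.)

2815 → 2² + 8² + 1² + 5² = 94
94 → 9² + 4² = 97
97 → 9² + 7² = 130
130 → 1² + 3² + 0² = 10
10 → 1² + 0² = 1  — reached the fixed point 1.
1 → 1, so 1 is the first repeated value.

1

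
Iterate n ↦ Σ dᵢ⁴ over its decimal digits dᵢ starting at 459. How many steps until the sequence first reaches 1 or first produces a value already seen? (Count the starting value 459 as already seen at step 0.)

459 → 4⁴ + 5⁴ + 9⁴ = 7442
7442 → 7⁴ + 4⁴ + 4⁴ + 2⁴ = 2929
2929 → 2⁴ + 9⁴ + 2⁴ + 9⁴ = 13154
13154 → 1⁴ + 3⁴ + 1⁴ + 5⁴ + 4⁴ = 964
964 → 9⁴ + 6⁴ + 4⁴ = 8113
8113 → 8⁴ + 1⁴ + 1⁴ + 3⁴ = 4179
4179 → 4⁴ + 1⁴ + 7⁴ + 9⁴ = 9219
9219 → 9⁴ + 2⁴ + 1⁴ + 9⁴ = 13139
13139 → 1⁴ + 3⁴ + 1⁴ + 3⁴ + 9⁴ = 6725
6725 → 6⁴ + 7⁴ + 2⁴ + 5⁴ = 4338
4338 → 4⁴ + 3⁴ + 3⁴ + 8⁴ = 4514
4514 → 4⁴ + 5⁴ + 1⁴ + 4⁴ = 1138
1138 → 1⁴ + 1⁴ + 3⁴ + 8⁴ = 4179  — 4179 repeats.
That took 13 steps.

13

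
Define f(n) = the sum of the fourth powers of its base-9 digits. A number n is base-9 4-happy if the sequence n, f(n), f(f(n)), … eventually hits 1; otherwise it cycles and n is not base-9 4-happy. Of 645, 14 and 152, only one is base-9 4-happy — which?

645

645: 645 → 7793 → 5395 → 3363 → 2433 → 243 → 81 → 1  — reaches 1 (base-9 4-happy)
14: 14 → 626 → 4322 → 4818 → 2258 → 6578 → 4098 → 1956 → 1394 → 8194 → 290 → 722 → 8208 → 114 → 1378 → 4098  — repeats 4098 (not base-9 4-happy)
152: 152 → 6498 → 8208 → 114 → 1378 → 4098 → 1956 → 1394 → 8194 → 290 → 722 → 8208  — repeats 8208 (not base-9 4-happy)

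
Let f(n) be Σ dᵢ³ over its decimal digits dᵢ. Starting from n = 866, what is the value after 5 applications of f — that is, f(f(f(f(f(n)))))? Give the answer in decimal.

74

866 → 944
944 → 857
857 → 980
980 → 1241
1241 → 74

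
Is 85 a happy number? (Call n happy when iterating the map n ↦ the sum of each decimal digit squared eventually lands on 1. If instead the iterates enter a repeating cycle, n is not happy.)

not happy

85 → 8² + 5² = 64 + 25 = 89
89 → 8² + 9² = 64 + 81 = 145
145 → 1² + 4² + 5² = 1 + 16 + 25 = 42
42 → 4² + 2² = 16 + 4 = 20
20 → 2² + 0² = 4 + 0 = 4
4 → 4² = 16
16 → 1² + 6² = 1 + 36 = 37
37 → 3² + 7² = 9 + 49 = 58
58 → 5² + 8² = 25 + 64 = 89  — 89 already seen; the sequence cycles without reaching 1.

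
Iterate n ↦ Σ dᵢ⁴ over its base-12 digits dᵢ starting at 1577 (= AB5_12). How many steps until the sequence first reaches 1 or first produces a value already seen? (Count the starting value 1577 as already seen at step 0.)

15

1577 = (10,11,5)_12 → 10⁴ + 11⁴ + 5⁴ = 25266
25266 = (1,2,7,5,6)_12 → 1⁴ + 2⁴ + 7⁴ + 5⁴ + 6⁴ = 4339
4339 = (2,6,1,7)_12 → 2⁴ + 6⁴ + 1⁴ + 7⁴ = 3714
3714 = (2,1,9,6)_12 → 2⁴ + 1⁴ + 9⁴ + 6⁴ = 7874
7874 = (4,6,8,2)_12 → 4⁴ + 6⁴ + 8⁴ + 2⁴ = 5664
5664 = (3,3,4,0)_12 → 3⁴ + 3⁴ + 4⁴ + 0⁴ = 418
418 = (2,10,10)_12 → 2⁴ + 10⁴ + 10⁴ = 20016
20016 = (11,7,0,0)_12 → 11⁴ + 7⁴ + 0⁴ + 0⁴ = 17042
17042 = (9,10,4,2)_12 → 9⁴ + 10⁴ + 4⁴ + 2⁴ = 16833
16833 = (9,8,10,9)_12 → 9⁴ + 8⁴ + 10⁴ + 9⁴ = 27218
27218 = (1,3,9,0,2)_12 → 1⁴ + 3⁴ + 9⁴ + 0⁴ + 2⁴ = 6659
6659 = (3,10,2,11)_12 → 3⁴ + 10⁴ + 2⁴ + 11⁴ = 24738
24738 = (1,2,3,9,6)_12 → 1⁴ + 2⁴ + 3⁴ + 9⁴ + 6⁴ = 7955
7955 = (4,7,2,11)_12 → 4⁴ + 7⁴ + 2⁴ + 11⁴ = 17314
17314 = (10,0,2,10)_12 → 10⁴ + 0⁴ + 2⁴ + 10⁴ = 20016  — 20016 repeats.
That took 15 steps.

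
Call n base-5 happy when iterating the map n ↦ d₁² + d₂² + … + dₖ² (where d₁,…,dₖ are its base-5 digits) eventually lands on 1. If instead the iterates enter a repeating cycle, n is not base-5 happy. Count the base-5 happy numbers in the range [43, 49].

43: 43 → 19 → 25 → 1  (reaches 1)
44: 44 → 26 → 2 → 4 → 16 → 10 → 4  (repeats 4)
45: 45 → 17 → 13 → 13  (repeats 13)
46: 46 → 18 → 18  (repeats 18)
47: 47 → 21 → 17 → 13 → 13  (repeats 13)
48: 48 → 26 → 2 → 4 → 16 → 10 → 4  (repeats 4)
49: 49 → 33 → 11 → 5 → 1  (reaches 1)
base-5 happy: 43, 49

2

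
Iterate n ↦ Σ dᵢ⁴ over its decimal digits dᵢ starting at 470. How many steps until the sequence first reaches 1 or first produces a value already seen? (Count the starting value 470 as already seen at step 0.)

470 → 4⁴ + 7⁴ + 0⁴ = 256 + 2401 + 0 = 2657
2657 → 2⁴ + 6⁴ + 5⁴ + 7⁴ = 16 + 1296 + 625 + 2401 = 4338
4338 → 4⁴ + 3⁴ + 3⁴ + 8⁴ = 256 + 81 + 81 + 4096 = 4514
4514 → 4⁴ + 5⁴ + 1⁴ + 4⁴ = 256 + 625 + 1 + 256 = 1138
1138 → 1⁴ + 1⁴ + 3⁴ + 8⁴ = 1 + 1 + 81 + 4096 = 4179
4179 → 4⁴ + 1⁴ + 7⁴ + 9⁴ = 256 + 1 + 2401 + 6561 = 9219
9219 → 9⁴ + 2⁴ + 1⁴ + 9⁴ = 6561 + 16 + 1 + 6561 = 13139
13139 → 1⁴ + 3⁴ + 1⁴ + 3⁴ + 9⁴ = 1 + 81 + 1 + 81 + 6561 = 6725
6725 → 6⁴ + 7⁴ + 2⁴ + 5⁴ = 1296 + 2401 + 16 + 625 = 4338  — 4338 repeats.
That took 9 steps.

9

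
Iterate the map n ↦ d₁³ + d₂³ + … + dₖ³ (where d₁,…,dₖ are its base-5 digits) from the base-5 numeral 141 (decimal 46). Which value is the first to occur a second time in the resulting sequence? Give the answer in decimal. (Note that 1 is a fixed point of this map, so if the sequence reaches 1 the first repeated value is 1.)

46 = (1,4,1)_5 → 1³ + 4³ + 1³ = 1 + 64 + 1 = 66
66 = (2,3,1)_5 → 2³ + 3³ + 1³ = 8 + 27 + 1 = 36
36 = (1,2,1)_5 → 1³ + 2³ + 1³ = 1 + 8 + 1 = 10
10 = (2,0)_5 → 2³ + 0³ = 8 + 0 = 8
8 = (1,3)_5 → 1³ + 3³ = 1 + 27 = 28
28 = (1,0,3)_5 → 1³ + 0³ + 3³ = 1 + 0 + 27 = 28  — 28 already appeared earlier.

28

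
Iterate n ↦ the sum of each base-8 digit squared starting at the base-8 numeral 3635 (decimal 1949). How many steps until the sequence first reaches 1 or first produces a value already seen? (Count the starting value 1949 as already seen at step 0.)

1949 = (3,6,3,5)_8 → 3² + 6² + 3² + 5² = 79
79 = (1,1,7)_8 → 1² + 1² + 7² = 51
51 = (6,3)_8 → 6² + 3² = 45
45 = (5,5)_8 → 5² + 5² = 50
50 = (6,2)_8 → 6² + 2² = 40
40 = (5,0)_8 → 5² + 0² = 25
25 = (3,1)_8 → 3² + 1² = 10
10 = (1,2)_8 → 1² + 2² = 5
5 = (5)_8 → 5² = 25  — 25 repeats.
That took 9 steps.

9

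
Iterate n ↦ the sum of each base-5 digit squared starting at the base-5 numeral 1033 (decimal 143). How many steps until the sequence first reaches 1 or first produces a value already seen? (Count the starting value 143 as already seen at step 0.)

143 = (1,0,3,3)_5 → 1² + 0² + 3² + 3² = 19
19 = (3,4)_5 → 3² + 4² = 25
25 = (1,0,0)_5 → 1² + 0² + 0² = 1  — reached 1.
That took 3 steps.

3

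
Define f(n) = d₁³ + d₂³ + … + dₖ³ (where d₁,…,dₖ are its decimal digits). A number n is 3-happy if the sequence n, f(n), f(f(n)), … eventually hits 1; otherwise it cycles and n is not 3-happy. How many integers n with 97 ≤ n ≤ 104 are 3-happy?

97: 97 → 1072 → 352 → 160 → 217 → 352  (repeats 352)
98: 98 → 1241 → 74 → 407 → 407  (repeats 407)
99: 99 → 1458 → 702 → 351 → 153 → 153  (repeats 153)
100: 100 → 1  (reaches 1)
101: 101 → 2 → 8 → 512 → 134 → 92 → 737 → 713 → 371 → 371  (repeats 371)
102: 102 → 9 → 729 → 1080 → 513 → 153 → 153  (repeats 153)
103: 103 → 28 → 520 → 133 → 55 → 250 → 133  (repeats 133)
104: 104 → 65 → 341 → 92 → 737 → 713 → 371 → 371  (repeats 371)
3-happy: 100

1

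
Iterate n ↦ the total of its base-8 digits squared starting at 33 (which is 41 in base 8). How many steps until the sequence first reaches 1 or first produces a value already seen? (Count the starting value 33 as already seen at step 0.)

33 = (4,1)_8 → 4² + 1² = 17
17 = (2,1)_8 → 2² + 1² = 5
5 = (5)_8 → 5² = 25
25 = (3,1)_8 → 3² + 1² = 10
10 = (1,2)_8 → 1² + 2² = 5  — 5 repeats.
That took 5 steps.

5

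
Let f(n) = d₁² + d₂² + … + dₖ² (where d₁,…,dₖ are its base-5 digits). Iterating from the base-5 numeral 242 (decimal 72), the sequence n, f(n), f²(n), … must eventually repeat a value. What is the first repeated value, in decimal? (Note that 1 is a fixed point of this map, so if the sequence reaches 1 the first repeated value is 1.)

72 = (2,4,2)_5 → 2² + 4² + 2² = 4 + 16 + 4 = 24
24 = (4,4)_5 → 4² + 4² = 16 + 16 = 32
32 = (1,1,2)_5 → 1² + 1² + 2² = 1 + 1 + 4 = 6
6 = (1,1)_5 → 1² + 1² = 1 + 1 = 2
2 = (2)_5 → 2² = 4
4 = (4)_5 → 4² = 16
16 = (3,1)_5 → 3² + 1² = 9 + 1 = 10
10 = (2,0)_5 → 2² + 0² = 4 + 0 = 4  — 4 already appeared earlier.

4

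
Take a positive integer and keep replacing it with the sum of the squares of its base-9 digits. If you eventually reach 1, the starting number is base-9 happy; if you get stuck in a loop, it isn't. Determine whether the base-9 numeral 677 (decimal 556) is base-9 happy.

556 = (6,7,7)_9 → 134
134 = (1,5,8)_9 → 90
90 = (1,1,0)_9 → 2
2 = (2)_9 → 4
4 = (4)_9 → 16
16 = (1,7)_9 → 50
50 = (5,5)_9 → 50  — 50 already seen; the sequence cycles without reaching 1.

not base-9 happy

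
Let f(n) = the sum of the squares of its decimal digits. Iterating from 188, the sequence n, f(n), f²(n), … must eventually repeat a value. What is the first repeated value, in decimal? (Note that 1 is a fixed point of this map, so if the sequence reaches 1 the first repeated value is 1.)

188 → 129
129 → 86
86 → 100
100 → 1  — reached the fixed point 1.
1 → 1, so 1 is the first repeated value.

1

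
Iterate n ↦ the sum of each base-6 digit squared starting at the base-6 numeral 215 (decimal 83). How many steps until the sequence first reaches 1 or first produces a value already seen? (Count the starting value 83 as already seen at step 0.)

10

83 = (2,1,5)_6 → 2² + 1² + 5² = 4 + 1 + 25 = 30
30 = (5,0)_6 → 5² + 0² = 25 + 0 = 25
25 = (4,1)_6 → 4² + 1² = 16 + 1 = 17
17 = (2,5)_6 → 2² + 5² = 4 + 25 = 29
29 = (4,5)_6 → 4² + 5² = 16 + 25 = 41
41 = (1,0,5)_6 → 1² + 0² + 5² = 1 + 0 + 25 = 26
26 = (4,2)_6 → 4² + 2² = 16 + 4 = 20
20 = (3,2)_6 → 3² + 2² = 9 + 4 = 13
13 = (2,1)_6 → 2² + 1² = 4 + 1 = 5
5 = (5)_6 → 5² = 25  — 25 repeats.
That took 10 steps.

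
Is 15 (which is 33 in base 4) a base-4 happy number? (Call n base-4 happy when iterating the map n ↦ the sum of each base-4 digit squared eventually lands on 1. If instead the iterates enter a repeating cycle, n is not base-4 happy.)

base-4 happy

15 = (3,3)_4 → 3² + 3² = 9 + 9 = 18
18 = (1,0,2)_4 → 1² + 0² + 2² = 1 + 0 + 4 = 5
5 = (1,1)_4 → 1² + 1² = 1 + 1 = 2
2 = (2)_4 → 2² = 4
4 = (1,0)_4 → 1² + 0² = 1 + 0 = 1  — reached 1.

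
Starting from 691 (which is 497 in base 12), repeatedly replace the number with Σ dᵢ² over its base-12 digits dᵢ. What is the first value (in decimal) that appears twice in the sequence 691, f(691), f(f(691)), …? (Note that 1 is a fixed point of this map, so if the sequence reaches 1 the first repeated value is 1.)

691 = (4,9,7)_12 → 4² + 9² + 7² = 16 + 81 + 49 = 146
146 = (1,0,2)_12 → 1² + 0² + 2² = 1 + 0 + 4 = 5
5 = (5)_12 → 5² = 25
25 = (2,1)_12 → 2² + 1² = 4 + 1 = 5  — 5 already appeared earlier.

5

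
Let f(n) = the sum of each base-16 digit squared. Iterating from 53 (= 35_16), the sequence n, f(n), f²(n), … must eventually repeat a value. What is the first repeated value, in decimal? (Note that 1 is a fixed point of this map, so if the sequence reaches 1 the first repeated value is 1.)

1

53 = (3,5)_16 → 34
34 = (2,2)_16 → 8
8 = (8)_16 → 64
64 = (4,0)_16 → 16
16 = (1,0)_16 → 1  — reached the fixed point 1.
1 → 1, so 1 is the first repeated value.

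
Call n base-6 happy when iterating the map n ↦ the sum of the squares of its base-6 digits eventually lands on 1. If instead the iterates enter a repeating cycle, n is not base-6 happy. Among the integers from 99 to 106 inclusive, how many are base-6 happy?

1

99: 99 → 29 → 41 → 26 → 20 → 13 → 5 → 25 → 17 → 29  (repeats 29)
100: 100 → 36 → 1  (reaches 1)
101: 101 → 45 → 11 → 26 → 20 → 13 → 5 → 25 → 17 → 29 → 41 → 26  (repeats 26)
102: 102 → 29 → 41 → 26 → 20 → 13 → 5 → 25 → 17 → 29  (repeats 29)
103: 103 → 30 → 25 → 17 → 29 → 41 → 26 → 20 → 13 → 5 → 25  (repeats 25)
104: 104 → 33 → 34 → 41 → 26 → 20 → 13 → 5 → 25 → 17 → 29 → 41  (repeats 41)
105: 105 → 38 → 5 → 25 → 17 → 29 → 41 → 26 → 20 → 13 → 5  (repeats 5)
106: 106 → 45 → 11 → 26 → 20 → 13 → 5 → 25 → 17 → 29 → 41 → 26  (repeats 26)
base-6 happy: 100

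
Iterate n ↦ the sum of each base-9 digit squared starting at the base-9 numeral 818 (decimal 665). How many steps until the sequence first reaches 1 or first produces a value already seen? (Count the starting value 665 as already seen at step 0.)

665 = (8,1,8)_9 → 129
129 = (1,5,3)_9 → 35
35 = (3,8)_9 → 73
73 = (8,1)_9 → 65
65 = (7,2)_9 → 53
53 = (5,8)_9 → 89
89 = (1,0,8)_9 → 65  — 65 repeats.
That took 7 steps.

7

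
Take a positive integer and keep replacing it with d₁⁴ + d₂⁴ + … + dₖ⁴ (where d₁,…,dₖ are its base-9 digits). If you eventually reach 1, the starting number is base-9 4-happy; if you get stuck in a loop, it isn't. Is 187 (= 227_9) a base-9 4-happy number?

187 = (2,2,7)_9 → 2⁴ + 2⁴ + 7⁴ = 16 + 16 + 2401 = 2433
2433 = (3,3,0,3)_9 → 3⁴ + 3⁴ + 0⁴ + 3⁴ = 81 + 81 + 0 + 81 = 243
243 = (3,0,0)_9 → 3⁴ + 0⁴ + 0⁴ = 81 + 0 + 0 = 81
81 = (1,0,0)_9 → 1⁴ + 0⁴ + 0⁴ = 1 + 0 + 0 = 1  — reached 1.

base-9 4-happy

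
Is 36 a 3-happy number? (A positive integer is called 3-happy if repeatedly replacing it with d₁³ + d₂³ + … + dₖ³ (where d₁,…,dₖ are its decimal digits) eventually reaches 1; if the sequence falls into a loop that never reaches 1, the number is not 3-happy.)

not 3-happy

36 → 3³ + 6³ = 27 + 216 = 243
243 → 2³ + 4³ + 3³ = 8 + 64 + 27 = 99
99 → 9³ + 9³ = 729 + 729 = 1458
1458 → 1³ + 4³ + 5³ + 8³ = 1 + 64 + 125 + 512 = 702
702 → 7³ + 0³ + 2³ = 343 + 0 + 8 = 351
351 → 3³ + 5³ + 1³ = 27 + 125 + 1 = 153
153 → 1³ + 5³ + 3³ = 1 + 125 + 27 = 153  — 153 already seen; the sequence cycles without reaching 1.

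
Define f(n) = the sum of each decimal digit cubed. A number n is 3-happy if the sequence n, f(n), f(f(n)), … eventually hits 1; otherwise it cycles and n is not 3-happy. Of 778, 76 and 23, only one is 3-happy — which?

778

778: 778 → 1198 → 1243 → 100 → 1  — reaches 1 (3-happy)
76: 76 → 559 → 979 → 1801 → 514 → 190 → 730 → 370 → 370  — repeats 370 (not 3-happy)
23: 23 → 35 → 152 → 134 → 92 → 737 → 713 → 371 → 371  — repeats 371 (not 3-happy)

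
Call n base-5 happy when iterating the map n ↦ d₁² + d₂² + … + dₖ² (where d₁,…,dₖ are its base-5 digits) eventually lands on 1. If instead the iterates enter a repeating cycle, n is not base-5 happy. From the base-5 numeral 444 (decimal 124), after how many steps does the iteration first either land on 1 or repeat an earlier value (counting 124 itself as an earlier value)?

7

124 = (4,4,4)_5 → 48
48 = (1,4,3)_5 → 26
26 = (1,0,1)_5 → 2
2 = (2)_5 → 4
4 = (4)_5 → 16
16 = (3,1)_5 → 10
10 = (2,0)_5 → 4  — 4 repeats.
That took 7 steps.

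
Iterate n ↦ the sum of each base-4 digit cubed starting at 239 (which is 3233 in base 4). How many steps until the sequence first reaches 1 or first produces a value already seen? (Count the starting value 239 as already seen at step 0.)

239 = (3,2,3,3)_4 → 3³ + 2³ + 3³ + 3³ = 27 + 8 + 27 + 27 = 89
89 = (1,1,2,1)_4 → 1³ + 1³ + 2³ + 1³ = 1 + 1 + 8 + 1 = 11
11 = (2,3)_4 → 2³ + 3³ = 8 + 27 = 35
35 = (2,0,3)_4 → 2³ + 0³ + 3³ = 8 + 0 + 27 = 35  — 35 repeats.
That took 4 steps.

4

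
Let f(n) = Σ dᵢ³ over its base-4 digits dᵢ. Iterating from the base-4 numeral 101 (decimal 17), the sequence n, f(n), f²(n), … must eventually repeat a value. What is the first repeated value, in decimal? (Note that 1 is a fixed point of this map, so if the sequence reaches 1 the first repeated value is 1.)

17 = (1,0,1)_4 → 1³ + 0³ + 1³ = 1 + 0 + 1 = 2
2 = (2)_4 → 2³ = 8
8 = (2,0)_4 → 2³ + 0³ = 8 + 0 = 8  — 8 already appeared earlier.

8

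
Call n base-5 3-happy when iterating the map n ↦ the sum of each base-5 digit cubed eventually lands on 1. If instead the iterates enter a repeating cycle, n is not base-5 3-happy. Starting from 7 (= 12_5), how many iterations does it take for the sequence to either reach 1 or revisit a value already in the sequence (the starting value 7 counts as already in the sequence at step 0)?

4

7 = (1,2)_5 → 1³ + 2³ = 9
9 = (1,4)_5 → 1³ + 4³ = 65
65 = (2,3,0)_5 → 2³ + 3³ + 0³ = 35
35 = (1,2,0)_5 → 1³ + 2³ + 0³ = 9  — 9 repeats.
That took 4 steps.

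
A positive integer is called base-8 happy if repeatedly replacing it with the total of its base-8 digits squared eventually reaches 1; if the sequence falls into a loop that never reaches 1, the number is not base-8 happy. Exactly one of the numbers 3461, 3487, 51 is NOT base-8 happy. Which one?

3461: 3461 → 97 → 18 → 8 → 1  — reaches 1 (base-8 happy)
3487: 3487 → 130 → 8 → 1  — reaches 1 (base-8 happy)
51: 51 → 45 → 50 → 40 → 25 → 10 → 5 → 25  — repeats 25 (not base-8 happy)

51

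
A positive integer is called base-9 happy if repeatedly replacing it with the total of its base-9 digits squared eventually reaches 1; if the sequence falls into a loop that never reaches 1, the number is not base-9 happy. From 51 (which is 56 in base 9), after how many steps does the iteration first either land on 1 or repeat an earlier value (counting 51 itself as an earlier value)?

7

51 = (5,6)_9 → 61
61 = (6,7)_9 → 85
85 = (1,0,4)_9 → 17
17 = (1,8)_9 → 65
65 = (7,2)_9 → 53
53 = (5,8)_9 → 89
89 = (1,0,8)_9 → 65  — 65 repeats.
That took 7 steps.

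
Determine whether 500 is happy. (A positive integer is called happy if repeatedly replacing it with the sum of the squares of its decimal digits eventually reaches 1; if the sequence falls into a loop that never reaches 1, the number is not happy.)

500 → 5² + 0² + 0² = 25 + 0 + 0 = 25
25 → 2² + 5² = 4 + 25 = 29
29 → 2² + 9² = 4 + 81 = 85
85 → 8² + 5² = 64 + 25 = 89
89 → 8² + 9² = 64 + 81 = 145
145 → 1² + 4² + 5² = 1 + 16 + 25 = 42
42 → 4² + 2² = 16 + 4 = 20
20 → 2² + 0² = 4 + 0 = 4
4 → 4² = 16
16 → 1² + 6² = 1 + 36 = 37
37 → 3² + 7² = 9 + 49 = 58
58 → 5² + 8² = 25 + 64 = 89  — 89 already seen; the sequence cycles without reaching 1.

not happy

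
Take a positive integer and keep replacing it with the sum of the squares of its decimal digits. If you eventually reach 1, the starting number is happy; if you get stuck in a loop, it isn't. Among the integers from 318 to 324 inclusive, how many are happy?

318: 318 → 74 → 65 → 61 → 37 → 58 → 89 → 145 → 42 → 20 → 4 → 16 → 37  — not happy
319: 319 → 91 → 82 → 68 → 100 → 1  — happy
320: 320 → 13 → 10 → 1  — happy
321: 321 → 14 → 17 → 50 → 25 → 29 → 85 → 89 → 145 → 42 → 20 → 4 → 16 → 37 → 58 → 89  — not happy
322: 322 → 17 → 50 → 25 → 29 → 85 → 89 → 145 → 42 → 20 → 4 → 16 → 37 → 58 → 89  — not happy
323: 323 → 22 → 8 → 64 → 52 → 29 → 85 → 89 → 145 → 42 → 20 → 4 → 16 → 37 → 58 → 89  — not happy
324: 324 → 29 → 85 → 89 → 145 → 42 → 20 → 4 → 16 → 37 → 58 → 89  — not happy
happy: 319, 320

2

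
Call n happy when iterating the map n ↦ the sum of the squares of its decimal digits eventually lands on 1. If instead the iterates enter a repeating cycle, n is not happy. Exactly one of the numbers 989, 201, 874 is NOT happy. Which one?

989: 989 → 226 → 44 → 32 → 13 → 10 → 1  — reaches 1 (happy)
201: 201 → 5 → 25 → 29 → 85 → 89 → 145 → 42 → 20 → 4 → 16 → 37 → 58 → 89  — repeats 89 (not happy)
874: 874 → 129 → 86 → 100 → 1  — reaches 1 (happy)

201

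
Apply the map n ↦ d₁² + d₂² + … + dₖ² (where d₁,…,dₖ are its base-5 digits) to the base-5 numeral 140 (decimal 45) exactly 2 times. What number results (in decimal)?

13

45 = (1,4,0)_5 → 1² + 4² + 0² = 1 + 16 + 0 = 17
17 = (3,2)_5 → 3² + 2² = 9 + 4 = 13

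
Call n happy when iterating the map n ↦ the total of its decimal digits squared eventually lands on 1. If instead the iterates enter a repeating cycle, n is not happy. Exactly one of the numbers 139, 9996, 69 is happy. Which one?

139

139: 139 → 91 → 82 → 68 → 100 → 1  — reaches 1 (happy)
9996: 9996 → 279 → 134 → 26 → 40 → 16 → 37 → 58 → 89 → 145 → 42 → 20 → 4 → 16  — repeats 16 (not happy)
69: 69 → 117 → 51 → 26 → 40 → 16 → 37 → 58 → 89 → 145 → 42 → 20 → 4 → 16  — repeats 16 (not happy)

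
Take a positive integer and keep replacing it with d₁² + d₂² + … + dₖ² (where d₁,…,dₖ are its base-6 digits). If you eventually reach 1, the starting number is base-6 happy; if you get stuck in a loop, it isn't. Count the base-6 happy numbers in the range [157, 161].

1

157: 157 → 21 → 18 → 9 → 10 → 17 → 29 → 41 → 26 → 20 → 13 → 5 → 25 → 17  (repeats 17)
158: 158 → 24 → 16 → 20 → 13 → 5 → 25 → 17 → 29 → 41 → 26 → 20  (repeats 20)
159: 159 → 29 → 41 → 26 → 20 → 13 → 5 → 25 → 17 → 29  (repeats 29)
160: 160 → 36 → 1  (reaches 1)
161: 161 → 45 → 11 → 26 → 20 → 13 → 5 → 25 → 17 → 29 → 41 → 26  (repeats 26)
base-6 happy: 160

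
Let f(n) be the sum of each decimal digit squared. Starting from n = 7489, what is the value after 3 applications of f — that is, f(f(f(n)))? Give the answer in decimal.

7489 → 7² + 4² + 8² + 9² = 49 + 16 + 64 + 81 = 210
210 → 2² + 1² + 0² = 4 + 1 + 0 = 5
5 → 5² = 25

25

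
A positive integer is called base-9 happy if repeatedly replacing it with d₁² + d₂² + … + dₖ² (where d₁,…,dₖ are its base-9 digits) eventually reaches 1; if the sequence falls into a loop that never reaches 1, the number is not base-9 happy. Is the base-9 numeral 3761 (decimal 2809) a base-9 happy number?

2809 = (3,7,6,1)_9 → 95
95 = (1,1,5)_9 → 27
27 = (3,0)_9 → 9
9 = (1,0)_9 → 1  — reached 1.

base-9 happy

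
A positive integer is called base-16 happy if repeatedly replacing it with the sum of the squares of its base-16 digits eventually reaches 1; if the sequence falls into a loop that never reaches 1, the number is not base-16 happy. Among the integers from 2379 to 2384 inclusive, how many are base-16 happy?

2379: 2379 → 218 → 269 → 170 → 200 → 208 → 169 → 181 → 146 → 85 → 50 → 13 → 169  (repeats 169)
2380: 2380 → 241 → 226 → 200 → 208 → 169 → 181 → 146 → 85 → 50 → 13 → 169  (repeats 169)
2381: 2381 → 266 → 101 → 61 → 178 → 125 → 218 → 269 → 170 → 200 → 208 → 169 → 181 → 146 → 85 → 50 → 13 → 169  (repeats 169)
2382: 2382 → 293 → 30 → 197 → 169 → 181 → 146 → 85 → 50 → 13 → 169  (repeats 169)
2383: 2383 → 322 → 21 → 26 → 101 → 61 → 178 → 125 → 218 → 269 → 170 → 200 → 208 → 169 → 181 → 146 → 85 → 50 → 13 → 169  (repeats 169)
2384: 2384 → 106 → 136 → 128 → 64 → 16 → 1  (reaches 1)
base-16 happy: 2384

1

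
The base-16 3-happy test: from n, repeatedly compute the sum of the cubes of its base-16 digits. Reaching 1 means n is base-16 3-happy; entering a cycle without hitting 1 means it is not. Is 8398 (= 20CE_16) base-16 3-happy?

8398 = (2,0,12,14)_16 → 2³ + 0³ + 12³ + 14³ = 8 + 0 + 1728 + 2744 = 4480
4480 = (1,1,8,0)_16 → 1³ + 1³ + 8³ + 0³ = 1 + 1 + 512 + 0 = 514
514 = (2,0,2)_16 → 2³ + 0³ + 2³ = 8 + 0 + 8 = 16
16 = (1,0)_16 → 1³ + 0³ = 1 + 0 = 1  — reached 1.

base-16 3-happy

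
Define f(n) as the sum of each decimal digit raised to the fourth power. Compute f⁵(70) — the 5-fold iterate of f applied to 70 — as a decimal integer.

70 → 7⁴ + 0⁴ = 2401 + 0 = 2401
2401 → 2⁴ + 4⁴ + 0⁴ + 1⁴ = 16 + 256 + 0 + 1 = 273
273 → 2⁴ + 7⁴ + 3⁴ = 16 + 2401 + 81 = 2498
2498 → 2⁴ + 4⁴ + 9⁴ + 8⁴ = 16 + 256 + 6561 + 4096 = 10929
10929 → 1⁴ + 0⁴ + 9⁴ + 2⁴ + 9⁴ = 1 + 0 + 6561 + 16 + 6561 = 13139

13139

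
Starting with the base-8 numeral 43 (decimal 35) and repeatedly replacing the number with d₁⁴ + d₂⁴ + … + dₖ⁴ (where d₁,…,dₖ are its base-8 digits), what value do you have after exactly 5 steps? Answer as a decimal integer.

257

35 = (4,3)_8 → 4⁴ + 3⁴ = 337
337 = (5,2,1)_8 → 5⁴ + 2⁴ + 1⁴ = 642
642 = (1,2,0,2)_8 → 1⁴ + 2⁴ + 0⁴ + 2⁴ = 33
33 = (4,1)_8 → 4⁴ + 1⁴ = 257
257 = (4,0,1)_8 → 4⁴ + 0⁴ + 1⁴ = 257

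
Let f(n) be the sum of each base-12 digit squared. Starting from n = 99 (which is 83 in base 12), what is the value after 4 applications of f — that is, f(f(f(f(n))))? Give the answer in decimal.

100

99 = (8,3)_12 → 73
73 = (6,1)_12 → 37
37 = (3,1)_12 → 10
10 = (10)_12 → 100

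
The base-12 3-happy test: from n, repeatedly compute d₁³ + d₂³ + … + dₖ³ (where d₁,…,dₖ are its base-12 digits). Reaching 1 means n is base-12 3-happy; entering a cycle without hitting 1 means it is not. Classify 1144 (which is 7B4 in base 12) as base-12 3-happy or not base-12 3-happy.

not base-12 3-happy

1144 = (7,11,4)_12 → 1738
1738 = (1,0,0,10)_12 → 1001
1001 = (6,11,5)_12 → 1672
1672 = (11,7,4)_12 → 1738  — 1738 already seen; the sequence cycles without reaching 1.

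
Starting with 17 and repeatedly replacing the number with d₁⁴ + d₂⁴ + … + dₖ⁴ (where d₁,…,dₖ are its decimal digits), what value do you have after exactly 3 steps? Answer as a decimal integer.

8208

17 → 1⁴ + 7⁴ = 2402
2402 → 2⁴ + 4⁴ + 0⁴ + 2⁴ = 288
288 → 2⁴ + 8⁴ + 8⁴ = 8208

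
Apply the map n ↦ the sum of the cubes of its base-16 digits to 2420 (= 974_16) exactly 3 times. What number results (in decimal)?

1073

2420 = (9,7,4)_16 → 9³ + 7³ + 4³ = 729 + 343 + 64 = 1136
1136 = (4,7,0)_16 → 4³ + 7³ + 0³ = 64 + 343 + 0 = 407
407 = (1,9,7)_16 → 1³ + 9³ + 7³ = 1 + 729 + 343 = 1073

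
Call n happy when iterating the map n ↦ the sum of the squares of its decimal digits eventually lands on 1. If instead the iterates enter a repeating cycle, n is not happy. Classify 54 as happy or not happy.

54 → 5² + 4² = 41
41 → 4² + 1² = 17
17 → 1² + 7² = 50
50 → 5² + 0² = 25
25 → 2² + 5² = 29
29 → 2² + 9² = 85
85 → 8² + 5² = 89
89 → 8² + 9² = 145
145 → 1² + 4² + 5² = 42
42 → 4² + 2² = 20
20 → 2² + 0² = 4
4 → 4² = 16
16 → 1² + 6² = 37
37 → 3² + 7² = 58
58 → 5² + 8² = 89  — 89 already seen; the sequence cycles without reaching 1.

not happy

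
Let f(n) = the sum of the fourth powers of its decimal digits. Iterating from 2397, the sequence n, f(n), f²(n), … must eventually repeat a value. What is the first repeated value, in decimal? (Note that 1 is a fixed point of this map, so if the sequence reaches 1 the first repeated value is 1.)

2397 → 2⁴ + 3⁴ + 9⁴ + 7⁴ = 9059
9059 → 9⁴ + 0⁴ + 5⁴ + 9⁴ = 13747
13747 → 1⁴ + 3⁴ + 7⁴ + 4⁴ + 7⁴ = 5140
5140 → 5⁴ + 1⁴ + 4⁴ + 0⁴ = 882
882 → 8⁴ + 8⁴ + 2⁴ = 8208
8208 → 8⁴ + 2⁴ + 0⁴ + 8⁴ = 8208  — 8208 already appeared earlier.

8208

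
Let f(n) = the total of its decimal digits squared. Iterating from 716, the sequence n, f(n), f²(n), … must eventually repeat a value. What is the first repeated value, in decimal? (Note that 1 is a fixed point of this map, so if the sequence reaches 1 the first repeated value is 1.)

1

716 → 7² + 1² + 6² = 49 + 1 + 36 = 86
86 → 8² + 6² = 64 + 36 = 100
100 → 1² + 0² + 0² = 1 + 0 + 0 = 1  — reached the fixed point 1.
1 → 1, so 1 is the first repeated value.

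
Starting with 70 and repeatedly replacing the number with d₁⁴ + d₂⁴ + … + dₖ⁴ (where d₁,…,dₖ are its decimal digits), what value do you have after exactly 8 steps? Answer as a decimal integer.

70 → 7⁴ + 0⁴ = 2401 + 0 = 2401
2401 → 2⁴ + 4⁴ + 0⁴ + 1⁴ = 16 + 256 + 0 + 1 = 273
273 → 2⁴ + 7⁴ + 3⁴ = 16 + 2401 + 81 = 2498
2498 → 2⁴ + 4⁴ + 9⁴ + 8⁴ = 16 + 256 + 6561 + 4096 = 10929
10929 → 1⁴ + 0⁴ + 9⁴ + 2⁴ + 9⁴ = 1 + 0 + 6561 + 16 + 6561 = 13139
13139 → 1⁴ + 3⁴ + 1⁴ + 3⁴ + 9⁴ = 1 + 81 + 1 + 81 + 6561 = 6725
6725 → 6⁴ + 7⁴ + 2⁴ + 5⁴ = 1296 + 2401 + 16 + 625 = 4338
4338 → 4⁴ + 3⁴ + 3⁴ + 8⁴ = 256 + 81 + 81 + 4096 = 4514

4514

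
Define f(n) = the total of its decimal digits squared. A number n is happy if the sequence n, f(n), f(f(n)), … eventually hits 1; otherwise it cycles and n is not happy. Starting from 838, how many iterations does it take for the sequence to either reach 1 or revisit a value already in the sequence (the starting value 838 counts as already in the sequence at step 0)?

12

838 → 8² + 3² + 8² = 64 + 9 + 64 = 137
137 → 1² + 3² + 7² = 1 + 9 + 49 = 59
59 → 5² + 9² = 25 + 81 = 106
106 → 1² + 0² + 6² = 1 + 0 + 36 = 37
37 → 3² + 7² = 9 + 49 = 58
58 → 5² + 8² = 25 + 64 = 89
89 → 8² + 9² = 64 + 81 = 145
145 → 1² + 4² + 5² = 1 + 16 + 25 = 42
42 → 4² + 2² = 16 + 4 = 20
20 → 2² + 0² = 4 + 0 = 4
4 → 4² = 16
16 → 1² + 6² = 1 + 36 = 37  — 37 repeats.
That took 12 steps.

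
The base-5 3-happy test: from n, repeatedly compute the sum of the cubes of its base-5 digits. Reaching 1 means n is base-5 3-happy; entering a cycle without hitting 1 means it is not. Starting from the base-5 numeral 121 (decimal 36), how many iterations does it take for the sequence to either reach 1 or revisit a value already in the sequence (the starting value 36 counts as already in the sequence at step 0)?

36 = (1,2,1)_5 → 1³ + 2³ + 1³ = 10
10 = (2,0)_5 → 2³ + 0³ = 8
8 = (1,3)_5 → 1³ + 3³ = 28
28 = (1,0,3)_5 → 1³ + 0³ + 3³ = 28  — 28 repeats.
That took 4 steps.

4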